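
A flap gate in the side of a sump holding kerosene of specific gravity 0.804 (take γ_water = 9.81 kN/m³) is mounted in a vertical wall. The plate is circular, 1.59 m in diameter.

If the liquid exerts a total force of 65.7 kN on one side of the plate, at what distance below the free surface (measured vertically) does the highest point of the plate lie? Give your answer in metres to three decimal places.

d_top ≈ 3.400 m

γ = 0.804 × 9.81 = 7.88724 kN/m³.
A = π(0.795)² = 1.98557 m².
From F = γ·h_c·A, the centroid depth is h_c = 65.7/(7.88724 × 1.98557) = 4.19522 m.
The centroid is at the centre, 0.795 m below the top of the plate, so the highest point sits at h_top = 4.19522 − 0.795 = 3.40022 m below the surface.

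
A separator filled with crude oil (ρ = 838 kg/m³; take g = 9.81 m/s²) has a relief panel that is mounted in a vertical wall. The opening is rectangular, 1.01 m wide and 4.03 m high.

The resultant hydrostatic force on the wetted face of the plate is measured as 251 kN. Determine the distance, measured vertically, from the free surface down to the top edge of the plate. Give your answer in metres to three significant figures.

d_top ≈ 5.49 m

γ = ρg = 838 × 9.81 / 1000 = 8.22078 kN/m³.
A = 1.01 × 4.03 = 4.0703 m².
From F = γ·h_c·A, the centroid depth is h_c = 251/(8.22078 × 4.0703) = 7.50126 m.
The centroid lies 4.03/2 = 2.015 m below the top edge, so the top edge sits at h_top = 7.50126 − 2.015 = 5.48626 m below the surface.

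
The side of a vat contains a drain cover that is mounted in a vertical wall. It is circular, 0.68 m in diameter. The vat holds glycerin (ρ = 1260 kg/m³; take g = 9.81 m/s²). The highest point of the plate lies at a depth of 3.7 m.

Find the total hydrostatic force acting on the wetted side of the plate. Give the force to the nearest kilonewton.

γ = ρg = 1260 × 9.81 / 1000 = 12.3606 kN/m³.
The centroid is at the centre, 0.34 m below the top of the plate, so the centroid depth is h_c = 3.7 + 0.34 = 4.04 m.
A = π(0.34)² = 0.363168 m².
Resultant F = γ·h_c·A = 12.3606 × 4.04 × 0.363168 = 18.1355 kN.

F ≈ 18 kN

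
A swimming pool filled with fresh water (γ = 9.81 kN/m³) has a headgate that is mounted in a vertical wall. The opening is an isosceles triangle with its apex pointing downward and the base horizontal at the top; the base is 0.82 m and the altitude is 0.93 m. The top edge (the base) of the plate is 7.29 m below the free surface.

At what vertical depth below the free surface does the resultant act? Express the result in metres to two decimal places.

γ = 9.81 kN/m³.
With the apex down, the centroid sits h/3 = 0.93/3 = 0.31 m below the base (the top edge), so the centroid depth is h_c = 7.29 + 0.31 = 7.6 m.
A = ½ × 0.82 × 0.93 = 0.3813 m².
Resultant F = γ·h_c·A = 9.81 × 7.6 × 0.3813 = 28.4282 kN.
I_c = b·h³/36 = 0.82 × 0.93³/36 = 0.0183215 m⁴.
Centre of pressure: y_p = y_c + I_c/(y_c·A) = 7.6 + 0.0183215/(7.6 × 0.3813) = 7.6 + 0.00632238 = 7.60632 m along the plane.

h_p = 7.61 m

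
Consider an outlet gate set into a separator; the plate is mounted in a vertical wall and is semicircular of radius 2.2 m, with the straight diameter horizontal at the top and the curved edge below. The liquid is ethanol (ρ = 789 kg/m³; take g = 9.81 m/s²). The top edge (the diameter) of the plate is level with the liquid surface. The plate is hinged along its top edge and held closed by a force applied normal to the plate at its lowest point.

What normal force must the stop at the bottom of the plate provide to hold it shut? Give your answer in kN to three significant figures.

γ = ρg = 789 × 9.81 / 1000 = 7.74009 kN/m³.
The centroid of a semicircle lies 4r/(3π) = 0.933709 m from the diameter, here below the top edge, so the centroid depth is h_c = 0.933709 m.
A = πr²/2 = π × 2.2²/2 = 7.60265 m².
Resultant F = γ·h_c·A = 7.74009 × 0.933709 × 7.60265 = 54.9443 kN.
I_c = (π/8 − 8/(9π))·r⁴ = 0.109757 × 2.2⁴ = 2.57112 m⁴.
Centre of pressure: y_p = y_c + I_c/(y_c·A) = 0.933709 + 2.57112/(0.933709 × 7.60265) = 0.933709 + 0.362198 = 1.29591 m along the plane.
The resultant acts 0.933709 + 0.362198 = 1.29591 m (along the plate) below the hinge at the top edge, so the moment about the hinge is M = F × 1.29591 = 54.9443 × 1.29591 = 71.2029 kN·m.
A normal force at the bottom, 2.2 m from the hinge, must supply this moment: P = 71.2029/2.2 = 32.365 kN.

P ≈ 32.4 kN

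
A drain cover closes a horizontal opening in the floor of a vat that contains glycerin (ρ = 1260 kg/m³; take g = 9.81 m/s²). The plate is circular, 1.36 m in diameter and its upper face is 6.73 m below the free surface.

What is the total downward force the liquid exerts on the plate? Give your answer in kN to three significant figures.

F ≈ 121 kN

γ = ρg = 1260 × 9.81 / 1000 = 12.3606 kN/m³.
The plate is horizontal, so pressure is uniform at p = γ·h = 12.3606 × 6.73 = 83.1868 kN/m².
A = π(0.68)² = 1.45267 m².
F = p·A = 83.1868 × 1.45267 = 120.843 kN.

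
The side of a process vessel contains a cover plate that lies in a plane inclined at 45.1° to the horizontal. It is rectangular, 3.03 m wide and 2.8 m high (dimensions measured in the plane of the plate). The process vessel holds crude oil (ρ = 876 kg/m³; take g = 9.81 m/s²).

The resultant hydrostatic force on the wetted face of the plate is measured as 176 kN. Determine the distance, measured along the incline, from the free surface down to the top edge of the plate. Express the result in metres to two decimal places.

y_top ≈ 2.01 m

γ = ρg = 876 × 9.81 / 1000 = 8.59356 kN/m³.
A = 3.03 × 2.8 = 8.484 m².
From F = γ·h_c·A, the centroid depth is h_c = 176/(8.59356 × 8.484) = 2.41401 m.
Let θ = 45.1° be the plate's angle to the horizontal; measure y along the incline from where the plane meets the free surface. Vertical depth h = y·sinθ with sinθ = 0.708340.
Along the incline, y_c = h_c/sinθ = 2.41401/0.708340 = 3.40798 m.
The centroid lies 2.8/2 = 1.4 m below the top edge, so the top edge sits at y_top = 3.40798 − 1.4 = 2.00798 m along the incline.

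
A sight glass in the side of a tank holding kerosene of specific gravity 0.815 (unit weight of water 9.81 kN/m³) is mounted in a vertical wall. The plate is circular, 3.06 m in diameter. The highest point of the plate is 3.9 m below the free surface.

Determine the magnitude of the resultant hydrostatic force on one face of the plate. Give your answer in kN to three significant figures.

γ = 0.815 × 9.81 = 7.99515 kN/m³.
The centroid is at the centre, 1.53 m below the top of the plate, so the centroid depth is h_c = 3.9 + 1.53 = 5.43 m.
A = π(1.53)² = 7.35415 m².
Resultant F = γ·h_c·A = 7.99515 × 5.43 × 7.35415 = 319.271 kN.

F ≈ 319 kN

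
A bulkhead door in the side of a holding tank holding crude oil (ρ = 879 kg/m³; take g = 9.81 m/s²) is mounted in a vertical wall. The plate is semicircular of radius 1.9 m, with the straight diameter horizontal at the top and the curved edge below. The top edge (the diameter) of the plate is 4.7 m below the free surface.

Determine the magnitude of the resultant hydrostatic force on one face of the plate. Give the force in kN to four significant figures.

F ≈ 269.2 kN

γ = ρg = 879 × 9.81 / 1000 = 8.62299 kN/m³.
The centroid of a semicircle lies 4r/(3π) = 0.806385 m from the diameter, here below the top edge, so the centroid depth is h_c = 4.7 + 0.806385 = 5.50638 m.
A = πr²/2 = π × 1.9²/2 = 5.67057 m².
Resultant F = γ·h_c·A = 8.62299 × 5.50638 × 5.67057 = 269.247 kN.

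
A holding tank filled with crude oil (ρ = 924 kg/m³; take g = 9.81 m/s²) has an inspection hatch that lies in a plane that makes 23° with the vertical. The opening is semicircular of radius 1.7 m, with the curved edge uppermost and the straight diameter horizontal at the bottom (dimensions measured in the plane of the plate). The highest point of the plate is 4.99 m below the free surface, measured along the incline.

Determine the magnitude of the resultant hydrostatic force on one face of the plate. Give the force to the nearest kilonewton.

F ≈ 226 kN

γ = ρg = 924 × 9.81 / 1000 = 9.06444 kN/m³.
The plate makes 23° with the vertical, i.e. θ = 90° − 23° = 67° to the horizontal. Measuring y along the incline from the free-surface line, vertical depth h = y·sinθ with sinθ = 0.920505.
The centroid lies 4r/(3π) = 0.721502 m above the diameter, so r − 4r/(3π) = 1.7 − 0.721502 = 0.978498 m below the topmost point, so y_c = 4.99 + 0.978498 = 5.9685 m and h_c = 5.9685 × 0.920505 = 5.49403 m.
A = πr²/2 = π × 1.7²/2 = 4.5396 m².
Resultant F = γ·h_c·A = 9.06444 × 5.49403 × 4.5396 = 226.073 kN.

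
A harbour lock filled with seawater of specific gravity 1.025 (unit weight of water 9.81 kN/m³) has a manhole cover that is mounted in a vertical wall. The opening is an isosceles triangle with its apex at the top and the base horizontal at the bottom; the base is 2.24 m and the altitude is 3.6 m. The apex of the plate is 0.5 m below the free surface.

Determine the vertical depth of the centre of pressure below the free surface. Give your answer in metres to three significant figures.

γ = 1.025 × 9.81 = 10.05525 kN/m³.
With the apex up, the centroid sits 2h/3 = 2 × 3.6/3 = 2.4 m below the apex, so the centroid depth is h_c = 0.5 + 2.4 = 2.9 m.
A = ½ × 2.24 × 3.6 = 4.032 m².
Resultant F = γ·h_c·A = 10.05525 × 2.9 × 4.032 = 117.574 kN.
I_c = b·h³/36 = 2.24 × 3.6³/36 = 2.90304 m⁴.
Centre of pressure: y_p = y_c + I_c/(y_c·A) = 2.9 + 2.90304/(2.9 × 4.032) = 2.9 + 0.248276 = 3.14828 m along the plane.

h_p = 3.15 m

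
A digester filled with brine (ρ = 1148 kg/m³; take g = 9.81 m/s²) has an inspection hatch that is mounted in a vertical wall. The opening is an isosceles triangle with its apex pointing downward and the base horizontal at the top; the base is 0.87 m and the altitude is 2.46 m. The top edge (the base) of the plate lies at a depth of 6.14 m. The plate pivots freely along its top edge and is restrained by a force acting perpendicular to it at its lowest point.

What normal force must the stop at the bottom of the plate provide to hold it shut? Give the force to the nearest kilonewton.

γ = ρg = 1148 × 9.81 / 1000 = 11.26188 kN/m³.
With the apex down, the centroid sits h/3 = 2.46/3 = 0.82 m below the base (the top edge), so the centroid depth is h_c = 6.14 + 0.82 = 6.96 m.
A = ½ × 0.87 × 2.46 = 1.0701 m².
Resultant F = γ·h_c·A = 11.26188 × 6.96 × 1.0701 = 83.8773 kN.
I_c = b·h³/36 = 0.87 × 2.46³/36 = 0.359768 m⁴.
Centre of pressure: y_p = y_c + I_c/(y_c·A) = 6.96 + 0.359768/(6.96 × 1.0701) = 6.96 + 0.0483046 = 7.0083 m along the plane.
The resultant acts 0.82 + 0.0483046 = 0.868305 m (along the plate) below the hinge at the top edge, so the moment about the hinge is M = F × 0.868305 = 83.8773 × 0.868305 = 72.8311 kN·m.
A normal force at the bottom, 2.46 m from the hinge, must supply this moment: P = 72.8311/2.46 = 29.6061 kN.

P ≈ 30 kN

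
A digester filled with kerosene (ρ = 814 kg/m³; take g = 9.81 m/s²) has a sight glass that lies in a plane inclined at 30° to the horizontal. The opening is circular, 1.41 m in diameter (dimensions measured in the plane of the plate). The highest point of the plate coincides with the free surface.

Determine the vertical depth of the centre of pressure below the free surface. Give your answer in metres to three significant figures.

h_p = 0.441 m

γ = ρg = 814 × 9.81 / 1000 = 7.98534 kN/m³.
Let θ = 30° be the plate's angle to the horizontal; measure y along the incline from where the plane meets the free surface. Vertical depth h = y·sinθ with sinθ = 0.500000.
The centroid is at the centre, 0.705 m below the top of the plate, so y_c = 0.705 m and h_c = 0.705 × 0.500000 = 0.3525 m.
A = π(0.705)² = 1.56145 m².
Resultant F = γ·h_c·A = 7.98534 × 0.3525 × 1.56145 = 4.39522 kN.
I_c = πr⁴/4 = π × 0.705⁴/4 = 0.19402 m⁴.
Centre of pressure: y_p = y_c + I_c/(y_c·A) = 0.705 + 0.19402/(0.705 × 1.56145) = 0.705 + 0.17625 = 0.88125 m along the plane.
Vertically, h_p = y_p·sinθ = 0.88125 × 0.500000 = 0.440625 m.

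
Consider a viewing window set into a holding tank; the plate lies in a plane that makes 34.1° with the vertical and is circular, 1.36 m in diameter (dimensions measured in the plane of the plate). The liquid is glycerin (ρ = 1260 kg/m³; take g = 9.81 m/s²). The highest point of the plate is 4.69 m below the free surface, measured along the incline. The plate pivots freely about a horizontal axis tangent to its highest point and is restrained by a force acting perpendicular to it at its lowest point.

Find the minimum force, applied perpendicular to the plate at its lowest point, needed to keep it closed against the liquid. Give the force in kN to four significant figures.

P ≈ 41.19 kN

γ = ρg = 1260 × 9.81 / 1000 = 12.3606 kN/m³.
The plate makes 34.1° with the vertical, i.e. θ = 90° − 34.1° = 55.9° to the horizontal. Measuring y along the incline from the free-surface line, vertical depth h = y·sinθ with sinθ = 0.828060.
The centroid is at the centre, 0.68 m below the top of the plate, so y_c = 4.69 + 0.68 = 5.37 m and h_c = 5.37 × 0.828060 = 4.44668 m.
A = π(0.68)² = 1.45267 m².
Resultant F = γ·h_c·A = 12.3606 × 4.44668 × 1.45267 = 79.844 kN.
I_c = πr⁴/4 = π × 0.68⁴/4 = 0.167929 m⁴.
Centre of pressure: y_p = y_c + I_c/(y_c·A) = 5.37 + 0.167929/(5.37 × 1.45267) = 5.37 + 0.021527 = 5.39153 m along the plane.
The resultant acts 0.68 + 0.021527 = 0.701527 m (along the plate) below the hinge at the top edge, so the moment about the hinge is M = F × 0.701527 = 79.844 × 0.701527 = 56.0127 kN·m.
A normal force at the bottom, 1.36 m from the hinge, must supply this moment: P = 56.0127/1.36 = 41.1858 kN.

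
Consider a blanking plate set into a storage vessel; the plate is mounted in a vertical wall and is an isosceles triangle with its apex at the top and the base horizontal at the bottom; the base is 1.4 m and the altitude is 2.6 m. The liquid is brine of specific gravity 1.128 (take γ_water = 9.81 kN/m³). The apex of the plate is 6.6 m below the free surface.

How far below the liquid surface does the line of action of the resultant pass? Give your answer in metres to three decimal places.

γ = 1.128 × 9.81 = 11.06568 kN/m³.
With the apex up, the centroid sits 2h/3 = 2 × 2.6/3 = 1.73333 m below the apex, so the centroid depth is h_c = 6.6 + 1.73333 = 8.33333 m.
A = ½ × 1.4 × 2.6 = 1.82 m².
Resultant F = γ·h_c·A = 11.06568 × 8.33333 × 1.82 = 167.829 kN.
I_c = b·h³/36 = 1.4 × 2.6³/36 = 0.683511 m⁴.
Centre of pressure: y_p = y_c + I_c/(y_c·A) = 8.33333 + 0.683511/(8.33333 × 1.82) = 8.33333 + 0.0450667 = 8.3784 m along the plane.

h_p = 8.378 m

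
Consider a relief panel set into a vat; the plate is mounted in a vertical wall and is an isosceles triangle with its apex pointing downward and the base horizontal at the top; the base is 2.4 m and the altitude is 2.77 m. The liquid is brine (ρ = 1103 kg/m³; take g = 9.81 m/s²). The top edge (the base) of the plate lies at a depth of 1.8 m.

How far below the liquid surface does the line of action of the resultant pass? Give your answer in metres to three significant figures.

h_p = 2.88 m

γ = ρg = 1103 × 9.81 / 1000 = 10.82043 kN/m³.
With the apex down, the centroid sits h/3 = 2.77/3 = 0.923333 m below the base (the top edge), so the centroid depth is h_c = 1.8 + 0.923333 = 2.72333 m.
A = ½ × 2.4 × 2.77 = 3.324 m².
Resultant F = γ·h_c·A = 10.82043 × 2.72333 × 3.324 = 97.9503 kN.
I_c = b·h³/36 = 2.4 × 2.77³/36 = 1.41693 m⁴.
Centre of pressure: y_p = y_c + I_c/(y_c·A) = 2.72333 + 1.41693/(2.72333 × 3.324) = 2.72333 + 0.156526 = 2.87986 m along the plane.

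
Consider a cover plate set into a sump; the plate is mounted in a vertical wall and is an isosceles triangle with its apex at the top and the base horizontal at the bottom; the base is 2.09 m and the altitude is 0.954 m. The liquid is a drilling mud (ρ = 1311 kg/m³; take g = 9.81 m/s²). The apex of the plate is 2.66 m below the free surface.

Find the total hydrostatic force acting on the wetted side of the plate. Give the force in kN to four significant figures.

γ = ρg = 1311 × 9.81 / 1000 = 12.86091 kN/m³.
With the apex up, the centroid sits 2h/3 = 2 × 0.954/3 = 0.636 m below the apex, so the centroid depth is h_c = 2.66 + 0.636 = 3.296 m.
A = ½ × 2.09 × 0.954 = 0.99693 m².
Resultant F = γ·h_c·A = 12.86091 × 3.296 × 0.99693 = 42.2594 kN.

F ≈ 42.26 kN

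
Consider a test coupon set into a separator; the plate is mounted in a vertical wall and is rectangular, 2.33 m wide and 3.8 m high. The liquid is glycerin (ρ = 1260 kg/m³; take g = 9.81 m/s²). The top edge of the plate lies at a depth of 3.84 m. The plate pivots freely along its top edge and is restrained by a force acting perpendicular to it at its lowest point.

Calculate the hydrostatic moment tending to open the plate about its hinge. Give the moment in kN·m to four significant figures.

M ≈ 1325 kN·m

γ = ρg = 1260 × 9.81 / 1000 = 12.3606 kN/m³.
The centroid lies 3.8/2 = 1.9 m below the top edge, so the centroid depth is h_c = 3.84 + 1.9 = 5.74 m.
A = 2.33 × 3.8 = 8.854 m².
Resultant F = γ·h_c·A = 12.3606 × 5.74 × 8.854 = 628.19 kN.
I_c = b·h³/12 = 2.33 × 3.8³/12 = 10.6543 m⁴.
Centre of pressure: y_p = y_c + I_c/(y_c·A) = 5.74 + 10.6543/(5.74 × 8.854) = 5.74 + 0.20964 = 5.94964 m along the plane.
The resultant acts 1.9 + 0.20964 = 2.10964 m (along the plate) below the hinge at the top edge, so the moment about the hinge is M = F × 2.10964 = 628.19 × 2.10964 = 1325.25 kN·m.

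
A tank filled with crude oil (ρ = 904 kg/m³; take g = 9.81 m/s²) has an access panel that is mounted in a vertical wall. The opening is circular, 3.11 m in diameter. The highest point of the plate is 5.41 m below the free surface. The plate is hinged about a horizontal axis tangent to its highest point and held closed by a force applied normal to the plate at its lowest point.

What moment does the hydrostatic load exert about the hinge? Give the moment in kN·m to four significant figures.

γ = ρg = 904 × 9.81 / 1000 = 8.86824 kN/m³.
The centroid is at the centre, 1.555 m below the top of the plate, so the centroid depth is h_c = 5.41 + 1.555 = 6.965 m.
A = π(1.555)² = 7.59645 m².
Resultant F = γ·h_c·A = 8.86824 × 6.965 × 7.59645 = 469.212 kN.
I_c = πr⁴/4 = π × 1.555⁴/4 = 4.5921 m⁴.
Centre of pressure: y_p = y_c + I_c/(y_c·A) = 6.965 + 4.5921/(6.965 × 7.59645) = 6.965 + 0.086792 = 7.05179 m along the plane.
The resultant acts 1.555 + 0.086792 = 1.64179 m (along the plate) below the hinge at the top edge, so the moment about the hinge is M = F × 1.64179 = 469.212 × 1.64179 = 770.348 kN·m.

M ≈ 770.3 kN·m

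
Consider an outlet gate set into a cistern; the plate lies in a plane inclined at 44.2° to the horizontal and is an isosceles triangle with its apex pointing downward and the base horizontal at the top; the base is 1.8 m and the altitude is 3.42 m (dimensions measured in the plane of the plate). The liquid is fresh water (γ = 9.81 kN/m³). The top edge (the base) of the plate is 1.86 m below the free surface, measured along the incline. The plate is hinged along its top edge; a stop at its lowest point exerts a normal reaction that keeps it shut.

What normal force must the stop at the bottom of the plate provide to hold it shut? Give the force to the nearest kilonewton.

γ = 9.81 kN/m³.
Let θ = 44.2° be the plate's angle to the horizontal; measure y along the incline from where the plane meets the free surface. Vertical depth h = y·sinθ with sinθ = 0.697165.
With the apex down, the centroid sits h/3 = 3.42/3 = 1.14 m below the base (the top edge), so y_c = 1.86 + 1.14 = 3 m and h_c = 3 × 0.697165 = 2.0915 m.
A = ½ × 1.8 × 3.42 = 3.078 m².
Resultant F = γ·h_c·A = 9.81 × 2.0915 × 3.078 = 63.1532 kN.
I_c = b·h³/36 = 1.8 × 3.42³/36 = 2.00008 m⁴.
Centre of pressure: y_p = y_c + I_c/(y_c·A) = 3 + 2.00008/(3 × 3.078) = 3 + 0.2166 = 3.2166 m along the plane.
The resultant acts 1.14 + 0.2166 = 1.3566 m (along the plate) below the hinge at the top edge, so the moment about the hinge is M = F × 1.3566 = 63.1532 × 1.3566 = 85.6736 kN·m.
A normal force at the bottom, 3.42 m from the hinge, must supply this moment: P = 85.6736/3.42 = 25.0508 kN.

P ≈ 25 kN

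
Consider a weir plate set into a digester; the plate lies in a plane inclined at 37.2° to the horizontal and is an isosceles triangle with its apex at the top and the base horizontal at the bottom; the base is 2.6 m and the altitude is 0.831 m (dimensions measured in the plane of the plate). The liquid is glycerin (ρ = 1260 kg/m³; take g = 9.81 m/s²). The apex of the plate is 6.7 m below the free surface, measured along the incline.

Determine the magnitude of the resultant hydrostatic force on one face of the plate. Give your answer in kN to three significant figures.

γ = ρg = 1260 × 9.81 / 1000 = 12.3606 kN/m³.
Let θ = 37.2° be the plate's angle to the horizontal; measure y along the incline from where the plane meets the free surface. Vertical depth h = y·sinθ with sinθ = 0.604599.
With the apex up, the centroid sits 2h/3 = 2 × 0.831/3 = 0.554 m below the apex, so y_c = 6.7 + 0.554 = 7.254 m and h_c = 7.254 × 0.604599 = 4.38576 m.
A = ½ × 2.6 × 0.831 = 1.0803 m².
Resultant F = γ·h_c·A = 12.3606 × 4.38576 × 1.0803 = 58.5637 kN.

F ≈ 58.6 kN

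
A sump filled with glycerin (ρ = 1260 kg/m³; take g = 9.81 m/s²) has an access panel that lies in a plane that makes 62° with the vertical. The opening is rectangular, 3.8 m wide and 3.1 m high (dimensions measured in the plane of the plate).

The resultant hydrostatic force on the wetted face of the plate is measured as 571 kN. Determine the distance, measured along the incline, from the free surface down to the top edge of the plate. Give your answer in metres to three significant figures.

γ = ρg = 1260 × 9.81 / 1000 = 12.3606 kN/m³.
A = 3.8 × 3.1 = 11.78 m².
From F = γ·h_c·A, the centroid depth is h_c = 571/(12.3606 × 11.78) = 3.92149 m.
The plate makes 62° with the vertical, i.e. θ = 90° − 62° = 28° to the horizontal. Measuring y along the incline from the free-surface line, vertical depth h = y·sinθ with sinθ = 0.469472.
Along the incline, y_c = h_c/sinθ = 3.92149/0.469472 = 8.35298 m.
The centroid lies 3.1/2 = 1.55 m below the top edge, so the top edge sits at y_top = 8.35298 − 1.55 = 6.80298 m along the incline.

y_top ≈ 6.80 m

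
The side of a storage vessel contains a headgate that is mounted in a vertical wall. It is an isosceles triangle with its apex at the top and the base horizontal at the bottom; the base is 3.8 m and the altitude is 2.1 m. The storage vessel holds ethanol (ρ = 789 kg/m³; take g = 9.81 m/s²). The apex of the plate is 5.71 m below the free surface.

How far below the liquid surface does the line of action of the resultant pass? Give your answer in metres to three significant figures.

h_p = 7.14 m

γ = ρg = 789 × 9.81 / 1000 = 7.74009 kN/m³.
With the apex up, the centroid sits 2h/3 = 2 × 2.1/3 = 1.4 m below the apex, so the centroid depth is h_c = 5.71 + 1.4 = 7.11 m.
A = ½ × 3.8 × 2.1 = 3.99 m².
Resultant F = γ·h_c·A = 7.74009 × 7.11 × 3.99 = 219.578 kN.
I_c = b·h³/36 = 3.8 × 2.1³/36 = 0.97755 m⁴.
Centre of pressure: y_p = y_c + I_c/(y_c·A) = 7.11 + 0.97755/(7.11 × 3.99) = 7.11 + 0.0344585 = 7.14446 m along the plane.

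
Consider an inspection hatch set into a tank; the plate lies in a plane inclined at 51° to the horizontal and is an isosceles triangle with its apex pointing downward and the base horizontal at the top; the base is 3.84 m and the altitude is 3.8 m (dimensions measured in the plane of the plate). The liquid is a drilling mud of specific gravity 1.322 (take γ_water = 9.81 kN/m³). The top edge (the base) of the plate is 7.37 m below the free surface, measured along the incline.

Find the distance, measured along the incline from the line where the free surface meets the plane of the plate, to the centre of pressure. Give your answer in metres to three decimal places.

y_p = 8.730 m

γ = 1.322 × 9.81 = 12.96882 kN/m³.
Let θ = 51° be the plate's angle to the horizontal; measure y along the incline from where the plane meets the free surface. Vertical depth h = y·sinθ with sinθ = 0.777146.
With the apex down, the centroid sits h/3 = 3.8/3 = 1.26667 m below the base (the top edge), so y_c = 7.37 + 1.26667 = 8.63667 m and h_c = 8.63667 × 0.777146 = 6.71195 m.
A = ½ × 3.84 × 3.8 = 7.296 m².
Resultant F = γ·h_c·A = 12.96882 × 6.71195 × 7.296 = 635.088 kN.
I_c = b·h³/36 = 3.84 × 3.8³/36 = 5.85301 m⁴.
Centre of pressure: y_p = y_c + I_c/(y_c·A) = 8.63667 + 5.85301/(8.63667 × 7.296) = 8.63667 + 0.0928855 = 8.72956 m along the plane.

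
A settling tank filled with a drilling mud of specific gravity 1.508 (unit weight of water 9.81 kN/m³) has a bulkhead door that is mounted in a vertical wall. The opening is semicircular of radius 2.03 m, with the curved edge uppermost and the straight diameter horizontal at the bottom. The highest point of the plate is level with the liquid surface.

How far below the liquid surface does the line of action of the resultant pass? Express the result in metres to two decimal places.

h_p = 1.41 m

γ = 1.508 × 9.81 = 14.79348 kN/m³.
The centroid lies 4r/(3π) = 0.861559 m above the diameter, so r − 4r/(3π) = 2.03 − 0.861559 = 1.16844 m below the topmost point, so the centroid depth is h_c = 1.16844 m.
A = πr²/2 = π × 2.03²/2 = 6.47309 m².
Resultant F = γ·h_c·A = 14.79348 × 1.16844 × 6.47309 = 111.889 kN.
I_c = (π/8 − 8/(9π))·r⁴ = 0.109757 × 2.03⁴ = 1.86387 m⁴.
Centre of pressure: y_p = y_c + I_c/(y_c·A) = 1.16844 + 1.86387/(1.16844 × 6.47309) = 1.16844 + 0.246432 = 1.41487 m along the plane.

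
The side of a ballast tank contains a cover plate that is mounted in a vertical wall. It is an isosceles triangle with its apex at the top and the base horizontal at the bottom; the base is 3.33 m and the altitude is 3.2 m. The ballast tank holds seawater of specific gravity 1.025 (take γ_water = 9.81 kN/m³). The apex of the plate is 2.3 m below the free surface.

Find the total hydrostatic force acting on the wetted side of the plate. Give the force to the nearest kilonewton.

γ = 1.025 × 9.81 = 10.05525 kN/m³.
With the apex up, the centroid sits 2h/3 = 2 × 3.2/3 = 2.13333 m below the apex, so the centroid depth is h_c = 2.3 + 2.13333 = 4.43333 m.
A = ½ × 3.33 × 3.2 = 5.328 m².
Resultant F = γ·h_c·A = 10.05525 × 4.43333 × 5.328 = 237.513 kN.

F ≈ 238 kN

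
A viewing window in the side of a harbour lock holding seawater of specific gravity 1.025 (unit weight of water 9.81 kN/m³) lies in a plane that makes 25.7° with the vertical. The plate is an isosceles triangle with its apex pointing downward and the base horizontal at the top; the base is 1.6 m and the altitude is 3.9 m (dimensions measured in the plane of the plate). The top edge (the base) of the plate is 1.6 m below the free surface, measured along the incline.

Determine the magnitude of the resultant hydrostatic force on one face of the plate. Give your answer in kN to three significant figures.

γ = 1.025 × 9.81 = 10.05525 kN/m³.
The plate makes 25.7° with the vertical, i.e. θ = 90° − 25.7° = 64.3° to the horizontal. Measuring y along the incline from the free-surface line, vertical depth h = y·sinθ with sinθ = 0.901077.
With the apex down, the centroid sits h/3 = 3.9/3 = 1.3 m below the base (the top edge), so y_c = 1.6 + 1.3 = 2.9 m and h_c = 2.9 × 0.901077 = 2.61312 m.
A = ½ × 1.6 × 3.9 = 3.12 m².
Resultant F = γ·h_c·A = 10.05525 × 2.61312 × 3.12 = 81.9798 kN.

F ≈ 82.0 kN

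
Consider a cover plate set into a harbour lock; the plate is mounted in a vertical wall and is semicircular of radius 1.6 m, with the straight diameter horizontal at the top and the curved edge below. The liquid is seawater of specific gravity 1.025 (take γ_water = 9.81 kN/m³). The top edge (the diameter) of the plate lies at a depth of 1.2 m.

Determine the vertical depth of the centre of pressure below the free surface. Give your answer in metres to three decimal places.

h_p = 1.974 m

γ = 1.025 × 9.81 = 10.05525 kN/m³.
The centroid of a semicircle lies 4r/(3π) = 0.679061 m from the diameter, here below the top edge, so the centroid depth is h_c = 1.2 + 0.679061 = 1.87906 m.
A = πr²/2 = π × 1.6²/2 = 4.02124 m².
Resultant F = γ·h_c·A = 10.05525 × 1.87906 × 4.02124 = 75.979 kN.
I_c = (π/8 − 8/(9π))·r⁴ = 0.109757 × 1.6⁴ = 0.719303 m⁴.
Centre of pressure: y_p = y_c + I_c/(y_c·A) = 1.87906 + 0.719303/(1.87906 × 4.02124) = 1.87906 + 0.0951944 = 1.97425 m along the plane.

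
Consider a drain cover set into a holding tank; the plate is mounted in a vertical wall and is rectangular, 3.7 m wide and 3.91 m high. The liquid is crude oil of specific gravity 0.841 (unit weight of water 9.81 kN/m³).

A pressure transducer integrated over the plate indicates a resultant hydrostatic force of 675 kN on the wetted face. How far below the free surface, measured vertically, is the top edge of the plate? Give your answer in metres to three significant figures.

γ = 0.841 × 9.81 = 8.25021 kN/m³.
A = 3.7 × 3.91 = 14.467 m².
From F = γ·h_c·A, the centroid depth is h_c = 675/(8.25021 × 14.467) = 5.65536 m.
The centroid lies 3.91/2 = 1.955 m below the top edge, so the top edge sits at h_top = 5.65536 − 1.955 = 3.70036 m below the surface.

d_top ≈ 3.70 m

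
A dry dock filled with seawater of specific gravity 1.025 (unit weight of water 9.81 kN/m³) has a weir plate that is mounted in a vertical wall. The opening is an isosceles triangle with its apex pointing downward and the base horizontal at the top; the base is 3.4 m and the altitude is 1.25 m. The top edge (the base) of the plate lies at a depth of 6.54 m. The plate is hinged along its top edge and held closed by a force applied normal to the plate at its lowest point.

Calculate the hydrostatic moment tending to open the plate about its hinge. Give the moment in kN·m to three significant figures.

γ = 1.025 × 9.81 = 10.05525 kN/m³.
With the apex down, the centroid sits h/3 = 1.25/3 = 0.416667 m below the base (the top edge), so the centroid depth is h_c = 6.54 + 0.416667 = 6.95667 m.
A = ½ × 3.4 × 1.25 = 2.125 m².
Resultant F = γ·h_c·A = 10.05525 × 6.95667 × 2.125 = 148.646 kN.
I_c = b·h³/36 = 3.4 × 1.25³/36 = 0.184462 m⁴.
Centre of pressure: y_p = y_c + I_c/(y_c·A) = 6.95667 + 0.184462/(6.95667 × 2.125) = 6.95667 + 0.012478 = 6.96915 m along the plane.
The resultant acts 0.416667 + 0.012478 = 0.429145 m (along the plate) below the hinge at the top edge, so the moment about the hinge is M = F × 0.429145 = 148.646 × 0.429145 = 63.7907 kN·m.

M ≈ 63.8 kN·m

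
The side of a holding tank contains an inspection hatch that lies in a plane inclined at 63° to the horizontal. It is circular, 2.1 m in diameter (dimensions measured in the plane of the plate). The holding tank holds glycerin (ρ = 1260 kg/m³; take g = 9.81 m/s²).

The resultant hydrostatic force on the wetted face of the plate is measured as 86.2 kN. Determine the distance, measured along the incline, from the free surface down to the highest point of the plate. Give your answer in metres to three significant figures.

y_top ≈ 1.21 m

γ = ρg = 1260 × 9.81 / 1000 = 12.3606 kN/m³.
A = π(1.05)² = 3.46361 m².
From F = γ·h_c·A, the centroid depth is h_c = 86.2/(12.3606 × 3.46361) = 2.01344 m.
Let θ = 63° be the plate's angle to the horizontal; measure y along the incline from where the plane meets the free surface. Vertical depth h = y·sinθ with sinθ = 0.891007.
Along the incline, y_c = h_c/sinθ = 2.01344/0.891007 = 2.25974 m.
The centroid is at the centre, 1.05 m below the top of the plate, so the highest point sits at y_top = 2.25974 − 1.05 = 1.20974 m along the incline.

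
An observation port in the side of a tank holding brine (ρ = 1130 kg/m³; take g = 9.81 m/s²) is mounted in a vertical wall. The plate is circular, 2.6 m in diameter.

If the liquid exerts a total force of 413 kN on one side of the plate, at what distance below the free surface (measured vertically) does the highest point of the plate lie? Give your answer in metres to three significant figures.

γ = ρg = 1130 × 9.81 / 1000 = 11.0853 kN/m³.
A = π(1.3)² = 5.30929 m².
From F = γ·h_c·A, the centroid depth is h_c = 413/(11.0853 × 5.30929) = 7.01724 m.
The centroid is at the centre, 1.3 m below the top of the plate, so the highest point sits at h_top = 7.01724 − 1.3 = 5.71724 m below the surface.

d_top ≈ 5.72 m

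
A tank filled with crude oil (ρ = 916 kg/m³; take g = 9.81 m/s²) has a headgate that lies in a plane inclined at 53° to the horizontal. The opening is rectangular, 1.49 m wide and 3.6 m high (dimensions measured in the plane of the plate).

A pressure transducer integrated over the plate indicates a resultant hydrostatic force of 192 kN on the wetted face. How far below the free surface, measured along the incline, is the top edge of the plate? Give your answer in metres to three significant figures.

γ = ρg = 916 × 9.81 / 1000 = 8.98596 kN/m³.
A = 1.49 × 3.6 = 5.364 m².
From F = γ·h_c·A, the centroid depth is h_c = 192/(8.98596 × 5.364) = 3.98335 m.
Let θ = 53° be the plate's angle to the horizontal; measure y along the incline from where the plane meets the free surface. Vertical depth h = y·sinθ with sinθ = 0.798636.
Along the incline, y_c = h_c/sinθ = 3.98335/0.798636 = 4.98769 m.
The centroid lies 3.6/2 = 1.8 m below the top edge, so the top edge sits at y_top = 4.98769 − 1.8 = 3.18769 m along the incline.

y_top ≈ 3.19 m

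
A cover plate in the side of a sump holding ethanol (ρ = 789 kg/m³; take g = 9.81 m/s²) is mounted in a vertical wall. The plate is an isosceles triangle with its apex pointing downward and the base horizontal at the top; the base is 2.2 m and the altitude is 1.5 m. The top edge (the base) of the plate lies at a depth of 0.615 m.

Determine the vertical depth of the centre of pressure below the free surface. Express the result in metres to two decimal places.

h_p = 1.23 m

γ = ρg = 789 × 9.81 / 1000 = 7.74009 kN/m³.
With the apex down, the centroid sits h/3 = 1.5/3 = 0.5 m below the base (the top edge), so the centroid depth is h_c = 0.615 + 0.5 = 1.115 m.
A = ½ × 2.2 × 1.5 = 1.65 m².
Resultant F = γ·h_c·A = 7.74009 × 1.115 × 1.65 = 14.2398 kN.
I_c = b·h³/36 = 2.2 × 1.5³/36 = 0.20625 m⁴.
Centre of pressure: y_p = y_c + I_c/(y_c·A) = 1.115 + 0.20625/(1.115 × 1.65) = 1.115 + 0.112108 = 1.22711 m along the plane.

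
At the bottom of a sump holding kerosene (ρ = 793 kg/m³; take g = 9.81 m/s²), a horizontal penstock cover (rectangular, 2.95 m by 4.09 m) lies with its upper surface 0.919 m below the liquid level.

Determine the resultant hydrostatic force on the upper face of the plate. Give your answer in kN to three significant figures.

F ≈ 86.3 kN

γ = ρg = 793 × 9.81 / 1000 = 7.77933 kN/m³.
The plate is horizontal, so pressure is uniform at p = γ·h = 7.77933 × 0.919 = 7.1492 kN/m².
A = 2.95 × 4.09 = 12.0655 m².
F = p·A = 7.1492 × 12.0655 = 86.2587 kN.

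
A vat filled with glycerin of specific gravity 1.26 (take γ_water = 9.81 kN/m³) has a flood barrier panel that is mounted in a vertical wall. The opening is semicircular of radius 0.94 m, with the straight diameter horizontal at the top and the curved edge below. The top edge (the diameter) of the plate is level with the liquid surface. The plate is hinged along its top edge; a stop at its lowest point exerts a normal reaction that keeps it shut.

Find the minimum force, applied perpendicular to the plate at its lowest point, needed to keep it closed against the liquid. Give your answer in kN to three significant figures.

γ = 1.26 × 9.81 = 12.3606 kN/m³.
The centroid of a semicircle lies 4r/(3π) = 0.398948 m from the diameter, here below the top edge, so the centroid depth is h_c = 0.398948 m.
A = πr²/2 = π × 0.94²/2 = 1.38796 m².
Resultant F = γ·h_c·A = 12.3606 × 0.398948 × 1.38796 = 6.84436 kN.
I_c = (π/8 − 8/(9π))·r⁴ = 0.109757 × 0.94⁴ = 0.0856927 m⁴.
Centre of pressure: y_p = y_c + I_c/(y_c·A) = 0.398948 + 0.0856927/(0.398948 × 1.38796) = 0.398948 + 0.154757 = 0.553705 m along the plane.
The resultant acts 0.398948 + 0.154757 = 0.553705 m (along the plate) below the hinge at the top edge, so the moment about the hinge is M = F × 0.553705 = 6.84436 × 0.553705 = 3.78976 kN·m.
A normal force at the bottom, 0.94 m from the hinge, must supply this moment: P = 3.78976/0.94 = 4.03166 kN.

P ≈ 4.03 kN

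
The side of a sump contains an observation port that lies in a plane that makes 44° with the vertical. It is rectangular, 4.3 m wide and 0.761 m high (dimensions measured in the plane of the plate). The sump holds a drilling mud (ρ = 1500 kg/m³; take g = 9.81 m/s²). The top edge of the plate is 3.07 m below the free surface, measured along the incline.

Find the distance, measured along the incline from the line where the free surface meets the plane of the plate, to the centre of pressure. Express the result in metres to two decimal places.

y_p = 3.46 m

γ = ρg = 1500 × 9.81 / 1000 = 14.715 kN/m³.
The plate makes 44° with the vertical, i.e. θ = 90° − 44° = 46° to the horizontal. Measuring y along the incline from the free-surface line, vertical depth h = y·sinθ with sinθ = 0.719340.
The centroid lies 0.761/2 = 0.3805 m below the top edge, so y_c = 3.07 + 0.3805 = 3.4505 m and h_c = 3.4505 × 0.719340 = 2.48208 m.
A = 4.3 × 0.761 = 3.2723 m².
Resultant F = γ·h_c·A = 14.715 × 2.48208 × 3.2723 = 119.517 kN.
I_c = b·h³/12 = 4.3 × 0.761³/12 = 0.157921 m⁴.
Centre of pressure: y_p = y_c + I_c/(y_c·A) = 3.4505 + 0.157921/(3.4505 × 3.2723) = 3.4505 + 0.0139864 = 3.46449 m along the plane.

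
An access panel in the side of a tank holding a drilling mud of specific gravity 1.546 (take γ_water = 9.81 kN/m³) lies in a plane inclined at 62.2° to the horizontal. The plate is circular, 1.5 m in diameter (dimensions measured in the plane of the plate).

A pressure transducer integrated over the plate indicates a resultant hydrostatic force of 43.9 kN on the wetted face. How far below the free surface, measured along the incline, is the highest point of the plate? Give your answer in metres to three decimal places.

y_top ≈ 1.102 m

γ = 1.546 × 9.81 = 15.16626 kN/m³.
A = π(0.75)² = 1.76715 m².
From F = γ·h_c·A, the centroid depth is h_c = 43.9/(15.16626 × 1.76715) = 1.638 m.
Let θ = 62.2° be the plate's angle to the horizontal; measure y along the incline from where the plane meets the free surface. Vertical depth h = y·sinθ with sinθ = 0.884581.
Along the incline, y_c = h_c/sinθ = 1.638/0.884581 = 1.85172 m.
The centroid is at the centre, 0.75 m below the top of the plate, so the highest point sits at y_top = 1.85172 − 0.75 = 1.10172 m along the incline.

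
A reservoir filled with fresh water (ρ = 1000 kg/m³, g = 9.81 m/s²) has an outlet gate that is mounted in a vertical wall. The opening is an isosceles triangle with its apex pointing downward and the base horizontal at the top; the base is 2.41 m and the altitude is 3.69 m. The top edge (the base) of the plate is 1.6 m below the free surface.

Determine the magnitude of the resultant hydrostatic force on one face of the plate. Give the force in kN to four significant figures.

γ = ρg = 1000 × 9.81 = 9810 N/m³ = 9.81 kN/m³.
With the apex down, the centroid sits h/3 = 3.69/3 = 1.23 m below the base (the top edge), so the centroid depth is h_c = 1.6 + 1.23 = 2.83 m.
A = ½ × 2.41 × 3.69 = 4.44645 m².
Resultant F = γ·h_c·A = 9.81 × 2.83 × 4.44645 = 123.444 kN.

F ≈ 123.4 kN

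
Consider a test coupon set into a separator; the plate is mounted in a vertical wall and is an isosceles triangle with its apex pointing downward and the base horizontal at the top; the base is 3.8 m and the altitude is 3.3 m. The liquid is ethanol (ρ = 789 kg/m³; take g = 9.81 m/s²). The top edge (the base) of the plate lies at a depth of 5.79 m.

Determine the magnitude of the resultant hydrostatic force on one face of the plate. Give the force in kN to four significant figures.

F ≈ 334.4 kN

γ = ρg = 789 × 9.81 / 1000 = 7.74009 kN/m³.
With the apex down, the centroid sits h/3 = 3.3/3 = 1.1 m below the base (the top edge), so the centroid depth is h_c = 5.79 + 1.1 = 6.89 m.
A = ½ × 3.8 × 3.3 = 6.27 m².
Resultant F = γ·h_c·A = 7.74009 × 6.89 × 6.27 = 334.374 kN.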